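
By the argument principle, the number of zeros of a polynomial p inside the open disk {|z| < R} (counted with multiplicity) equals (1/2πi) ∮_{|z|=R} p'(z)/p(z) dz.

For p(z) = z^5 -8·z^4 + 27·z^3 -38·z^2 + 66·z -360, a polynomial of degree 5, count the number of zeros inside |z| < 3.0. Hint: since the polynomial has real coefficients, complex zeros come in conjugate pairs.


The zeros of p are: (3 + 3i), (3 - 3i), (-1 + 2i), (-1 - 2i), 4.
Their magnitudes are: 4.243, 4.243, 2.236, 2.236, 4.
Zeros with |z| < R = 3.0: (-1 + 2i), (-1 - 2i).
Count = 2.
By the argument principle, (1/2πi) ∮_{|z|=R} p'(z)/p(z) dz equals exactly this count.

Number of zeros inside |z| < 3.0: 2.


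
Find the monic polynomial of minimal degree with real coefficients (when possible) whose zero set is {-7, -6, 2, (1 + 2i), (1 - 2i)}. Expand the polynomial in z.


The polynomial is p(z) = ∏_{α ∈ S} (z − α), where S = {-7, -6, 2, (1 + 2i), (1 - 2i)}.
Expanding the product yields: p(z) = z^5 + 9·z^4 -z^3 -61·z^2 + 248·z -420.
Note conjugate pairs combine to real quadratics: (z − (1+2i))(z − (1−2i)) = z² − 2z + 5.
The resulting polynomial has degree 5 and real coefficients as required.

p(z) = z^5 + 9·z^4 -z^3 -61·z^2 + 248·z -420.


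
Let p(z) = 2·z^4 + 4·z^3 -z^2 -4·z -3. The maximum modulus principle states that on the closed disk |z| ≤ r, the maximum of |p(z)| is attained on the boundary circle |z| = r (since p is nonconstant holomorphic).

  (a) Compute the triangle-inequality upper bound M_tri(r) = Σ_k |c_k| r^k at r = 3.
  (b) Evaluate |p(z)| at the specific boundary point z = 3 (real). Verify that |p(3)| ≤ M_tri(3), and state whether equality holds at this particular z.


Coefficients: c_0 = -3, c_1 = -4, c_2 = -1, c_3 = 4, c_4 = 2. Radius r = 3.
Part (a). Triangle bound: M_tri(r) = Σ_k |c_k| r^k
  = |-3|·3^0 + |-4|·3^1 + |-1|·3^2 + |4|·3^3 + |2|·3^4
  = 3 + 12 + 9 + 108 + 162 = 294.
This bounds M(r) := max_{|z|=r} |p(z)| from above; equality holds iff all terms c_k z^k can be made to align in phase at a single z on |z|=r.
Part (b). At z = 3 (real, on the circle |z| = r):
  p(3) = (-3)·3^0 + (-4)·3^1 + (-1)·3^2 + (4)·3^3 + (2)·3^4 = 246.
  |p(3)| = 246.
Check: |p(3)| = 246 ≤ 294 = M_tri(3). ✓ Equality does not hold at z = 3 (the coefficients have mixed signs, so the terms do not all align in phase there).

M_tri(3) = 294; |p(3)| = 246; equality at z=3: no.


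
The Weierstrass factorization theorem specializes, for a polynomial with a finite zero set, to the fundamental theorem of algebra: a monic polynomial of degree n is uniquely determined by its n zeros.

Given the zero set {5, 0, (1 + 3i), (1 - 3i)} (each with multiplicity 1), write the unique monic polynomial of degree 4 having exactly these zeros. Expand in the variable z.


The polynomial is p(z) = ∏_{α ∈ S} (z − α), where S = {5, 0, (1 + 3i), (1 - 3i)}.
Expanding the product yields: p(z) = z^4 -7·z^3 + 20·z^2 -50·z.
Note conjugate pairs combine to real quadratics: (z − (1+3i))(z − (1−3i)) = z² − 2z + 10.
The resulting polynomial has degree 4 and real coefficients as required.

p(z) = z^4 -7·z^3 + 20·z^2 -50·z.


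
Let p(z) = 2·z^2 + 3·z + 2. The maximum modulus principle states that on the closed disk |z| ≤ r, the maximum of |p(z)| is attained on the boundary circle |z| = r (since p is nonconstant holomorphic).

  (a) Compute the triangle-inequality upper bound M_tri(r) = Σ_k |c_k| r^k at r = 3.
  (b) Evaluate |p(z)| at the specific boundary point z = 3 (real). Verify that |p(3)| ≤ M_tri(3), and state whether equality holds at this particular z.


Coefficients: c_0 = 2, c_1 = 3, c_2 = 2. Radius r = 3.
Part (a). Triangle bound: M_tri(r) = Σ_k |c_k| r^k
  = |2|·3^0 + |3|·3^1 + |2|·3^2
  = 2 + 9 + 18 = 29.
This bounds M(r) := max_{|z|=r} |p(z)| from above; equality holds iff all terms c_k z^k can be made to align in phase at a single z on |z|=r.
Part (b). At z = 3 (real, on the circle |z| = r):
  p(3) = (2)·3^0 + (3)·3^1 + (2)·3^2 = 29.
  |p(3)| = 29.
Since all nonzero coefficients share the same sign, |p(3)| = 29 = M_tri(3); the triangle bound is attained at z = 3, so in fact M(r) = 29.

M_tri(3) = 29; |p(3)| = 29; equality at z=3: yes.


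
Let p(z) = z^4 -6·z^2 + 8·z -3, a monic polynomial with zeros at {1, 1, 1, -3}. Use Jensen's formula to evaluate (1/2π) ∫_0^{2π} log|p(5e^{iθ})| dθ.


Zeros: -3, 1, 1, 1; r = 5.
Inside |z| < r: -3, 1, 1, 1. Outside (|z| ≥ r): ∅.
p(0) = -3, so log|p(0)| = log(3) = 1.0986.
Apply Jensen: I(r) = log|p(0)| + Σ_k log(r/|z_k|), summed over zeros inside |z| < r.
  log(r/|z_k|) for z_k = 1: log(5/1) = 1.6094
  log(r/|z_k|) for z_k = 1: log(5/1) = 1.6094
  log(r/|z_k|) for z_k = 1: log(5/1) = 1.6094
  log(r/|z_k|) for z_k = -3: log(5/3) = 0.5108
Sum over inside zeros: 5.3391.
I(r) = log|p(0)| + (inside sum) = 1.0986 + 5.3391 = 6.4378.
Closed form (all zeros inside, monic): I(r) = n·log(r) = 4·log(5) = 6.4378. ✓

I(r) ≈ 6.4378.


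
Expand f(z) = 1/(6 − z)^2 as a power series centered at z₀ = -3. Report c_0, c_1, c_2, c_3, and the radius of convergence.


Let w = z − z₀, so z = z₀ + w.
Then 6 − z = 6 − (z₀ + w) = (6 − z₀) − w = 9 − w.
f(z) = 1/(9 − w)^2 = (1/(9)^2) · (1 − w/(9))^{−2}.
By the binomial series (1−u)^{−2} = Σ_{n≥0} C(n+1, 1) u^n for |u|<1, with u = w/(9):
  c_n = C(n+1, 1) / (9)^(n+2).
  c_0 = 1/(9)^2 = 1/81.
  c_1 = 2/(9)^3 = 2/729.
  c_2 = 3/(9)^4 = 1/2187.
  c_3 = 4/(9)^5 = 4/59049.
The series is valid for |w/d| < 1, i.e. |z − z₀| < |d|.
Radius of convergence: R = |6 − z₀| = |9| = 9 (distance from z₀ to the singularity z = 6).

c_0 = 1/81, c_1 = 2/729, c_2 = 1/2187, c_3 = 4/59049; R = 9.


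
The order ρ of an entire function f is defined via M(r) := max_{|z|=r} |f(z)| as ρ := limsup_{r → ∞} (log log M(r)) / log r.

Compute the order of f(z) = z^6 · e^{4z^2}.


M(r) = max_{|z|=r} |1|·|z|^6·|e^{4z^2}| = 1·r^6 · e^{4r^2} (the factors attain their maxima compatibly on |z|=r). Then log M(r) = log 1 + 6·log r + 4r^2, dominated by the last term, so log log M(r) ~ 2·log r. The polynomial factor 1z^6 contributes only a log r term and does not affect the order. ρ = 2.
Therefore ρ = 2.

Order ρ = 2.


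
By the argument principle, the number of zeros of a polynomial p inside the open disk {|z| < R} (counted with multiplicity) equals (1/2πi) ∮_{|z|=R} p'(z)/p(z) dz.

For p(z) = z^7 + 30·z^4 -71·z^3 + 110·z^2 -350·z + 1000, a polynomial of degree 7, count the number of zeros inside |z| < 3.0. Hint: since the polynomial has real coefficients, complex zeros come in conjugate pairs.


The zeros of p are: (1 + 3i), (1 - 3i), -4, (2 + 1i), (2 - 1i), (-1 + 2i), (-1 - 2i).
Their magnitudes are: 3.162, 3.162, 4, 2.236, 2.236, 2.236, 2.236.
Zeros with |z| < R = 3.0: (2 + 1i), (2 - 1i), (-1 + 2i), (-1 - 2i).
Count = 4.
By the argument principle, (1/2πi) ∮_{|z|=R} p'(z)/p(z) dz equals exactly this count.

Number of zeros inside |z| < 3.0: 4.


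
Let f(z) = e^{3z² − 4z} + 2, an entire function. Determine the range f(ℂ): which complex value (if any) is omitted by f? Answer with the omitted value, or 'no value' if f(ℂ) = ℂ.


Little Picard bounds the complement of f(ℂ) to at most one point.
The exponent g(z) = 3z² − 4z is a nonconstant polynomial, hence surjective onto ℂ. So e^{g(z)} takes every value in {e^w : w ∈ ℂ} = ℂ ∖ {0}. Adding 2 shifts the range to ℂ ∖ {2}. f omits exactly 2.

Omitted value: 2.


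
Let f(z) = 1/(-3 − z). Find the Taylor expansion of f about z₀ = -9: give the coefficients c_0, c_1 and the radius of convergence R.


Let w = z − z₀, so z = z₀ + w.
Then -3 − z = -3 − (z₀ + w) = (-3 − z₀) − w = 6 − w.
f(z) = 1/(6 − w) = (1/(6)) · 1/(1 − w/(6)) = Σ_{n≥0} w^n / (6)^(n+1).
So c_n = 1/(6)^(n+1):
  c_0 = 1/(6)^1 = 1/6.
  c_1 = 1/(6)^2 = 1/36.
The series is valid for |w/d| < 1, i.e. |z − z₀| < |d|.
Radius of convergence: R = |-3 − z₀| = |6| = 6 (distance from z₀ to the singularity z = -3).

c_0 = 1/6, c_1 = 1/36; R = 6.


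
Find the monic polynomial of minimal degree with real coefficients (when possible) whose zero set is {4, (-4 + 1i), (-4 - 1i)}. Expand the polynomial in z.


The polynomial is p(z) = ∏_{α ∈ S} (z − α), where S = {4, (-4 + 1i), (-4 - 1i)}.
Expanding the product yields: p(z) = z^3 + 4·z^2 -15·z -68.
Note conjugate pairs combine to real quadratics: (z − (-4+1i))(z − (-4−1i)) = z² + 8z + 17.
The resulting polynomial has degree 3 and real coefficients as required.

p(z) = z^3 + 4·z^2 -15·z -68.


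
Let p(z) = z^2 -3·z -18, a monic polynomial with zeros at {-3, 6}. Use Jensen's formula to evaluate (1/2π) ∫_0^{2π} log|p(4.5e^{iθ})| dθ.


Zeros: -3, 6; r = 4.5.
Inside |z| < r: -3. Outside (|z| ≥ r): 6.
p(0) = -18, so log|p(0)| = log(18) = 2.8904.
Apply Jensen: I(r) = log|p(0)| + Σ_k log(r/|z_k|), summed over zeros inside |z| < r.
  log(r/|z_k|) for z_k = -3: log(4.5/3) = 0.4055
  Outside zeros (6) contribute nothing to the Jensen sum.
Sum over inside zeros: 0.4055.
I(r) = log|p(0)| + (inside sum) = 2.8904 + 0.4055 = 3.2958.
Note: since some zeros are outside |z| ≤ r, the simplified n·log(r) form does NOT apply — only the inside zeros contribute.

I(r) ≈ 3.2958.


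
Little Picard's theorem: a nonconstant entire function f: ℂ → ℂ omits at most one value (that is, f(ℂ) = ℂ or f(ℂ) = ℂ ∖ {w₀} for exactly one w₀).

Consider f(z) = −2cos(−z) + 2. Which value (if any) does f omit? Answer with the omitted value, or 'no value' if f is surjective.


Little Picard bounds the complement of f(ℂ) to at most one point.
cos is entire and surjective onto ℂ: for every w ∈ ℂ, cos(ζ) = w has a solution ζ ∈ ℂ (e.g., via the complex inverse arccos). With ζ = −z this gives z = ζ/(-1). Then -2·cos(−z) takes every value in -2·ℂ = ℂ, and adding 2 is a bijection of ℂ. So f is surjective and omits no value. (Note: only on the real line is cos bounded by [−1, 1].)

Omitted value: no value.


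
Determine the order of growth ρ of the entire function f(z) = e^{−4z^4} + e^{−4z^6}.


Each summand is entire of order 4 and 6 respectively (as in the single-exponential case). The order of a sum is at most the max of the orders, so ρ ≤ 6. For the lower bound: on |z|=r choose arg z so that -4z^6 is real positive; then |e^{-4z^6}| = e^{4r^6} while |e^{-4z^4}| ≤ e^{4r^4} = o(e^{4r^6}). So |f| ≥ e^{4r^6}(1 − o(1)) and ρ ≥ 6. Hence ρ = max(4, 6) = 6.
Therefore ρ = 6.

Order ρ = 6.


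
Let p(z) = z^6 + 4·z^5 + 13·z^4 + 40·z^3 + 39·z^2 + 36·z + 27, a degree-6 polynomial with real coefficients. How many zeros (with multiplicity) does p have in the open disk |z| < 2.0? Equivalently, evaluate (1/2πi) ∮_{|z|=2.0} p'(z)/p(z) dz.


The zeros of p are: -1, -3, (0 + 1i), (0 - 1i), (0 + 3i), (0 - 3i).
Their magnitudes are: 1, 3, 1, 1, 3, 3.
Zeros with |z| < R = 2.0: -1, (0 + 1i), (0 - 1i).
Count = 3.
By the argument principle, (1/2πi) ∮_{|z|=R} p'(z)/p(z) dz equals exactly this count.

Number of zeros inside |z| < 2.0: 3.


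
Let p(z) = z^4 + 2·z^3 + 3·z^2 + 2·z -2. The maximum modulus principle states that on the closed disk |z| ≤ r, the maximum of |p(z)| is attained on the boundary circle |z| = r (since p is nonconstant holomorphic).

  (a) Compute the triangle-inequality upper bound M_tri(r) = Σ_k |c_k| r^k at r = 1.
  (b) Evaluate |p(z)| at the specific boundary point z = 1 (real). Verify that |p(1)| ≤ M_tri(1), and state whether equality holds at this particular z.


Coefficients: c_0 = -2, c_1 = 2, c_2 = 3, c_3 = 2, c_4 = 1. Radius r = 1.
Part (a). Triangle bound: M_tri(r) = Σ_k |c_k| r^k
  = |-2|·1^0 + |2|·1^1 + |3|·1^2 + |2|·1^3 + |1|·1^4
  = 2 + 2 + 3 + 2 + 1 = 10.
This bounds M(r) := max_{|z|=r} |p(z)| from above; equality holds iff all terms c_k z^k can be made to align in phase at a single z on |z|=r.
Part (b). At z = 1 (real, on the circle |z| = r):
  p(1) = (-2)·1^0 + (2)·1^1 + (3)·1^2 + (2)·1^3 + (1)·1^4 = 6.
  |p(1)| = 6.
Check: |p(1)| = 6 ≤ 10 = M_tri(1). ✓ Equality does not hold at z = 1 (the coefficients have mixed signs, so the terms do not all align in phase there).

M_tri(1) = 10; |p(1)| = 6; equality at z=1: no.


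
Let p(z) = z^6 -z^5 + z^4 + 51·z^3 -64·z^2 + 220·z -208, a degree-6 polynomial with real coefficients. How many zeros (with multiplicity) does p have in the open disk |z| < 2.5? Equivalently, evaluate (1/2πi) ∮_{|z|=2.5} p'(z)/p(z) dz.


The zeros of p are: (0 + 2i), (0 - 2i), -4, (2 + 3i), (2 - 3i), 1.
Their magnitudes are: 2, 2, 4, 3.606, 3.606, 1.
Zeros with |z| < R = 2.5: (0 + 2i), (0 - 2i), 1.
Count = 3.
By the argument principle, (1/2πi) ∮_{|z|=R} p'(z)/p(z) dz equals exactly this count.

Number of zeros inside |z| < 2.5: 3.


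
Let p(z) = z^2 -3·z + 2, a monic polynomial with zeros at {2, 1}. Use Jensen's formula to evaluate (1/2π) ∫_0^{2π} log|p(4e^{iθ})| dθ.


Zeros: 1, 2; r = 4.
Inside |z| < r: 1, 2. Outside (|z| ≥ r): ∅.
p(0) = 2, so log|p(0)| = log(2) = 0.6931.
Apply Jensen: I(r) = log|p(0)| + Σ_k log(r/|z_k|), summed over zeros inside |z| < r.
  log(r/|z_k|) for z_k = 2: log(4/2) = 0.6931
  log(r/|z_k|) for z_k = 1: log(4/1) = 1.3863
Sum over inside zeros: 2.0794.
I(r) = log|p(0)| + (inside sum) = 0.6931 + 2.0794 = 2.7726.
Closed form (all zeros inside, monic): I(r) = n·log(r) = 2·log(4) = 2.7726. ✓

I(r) ≈ 2.7726.


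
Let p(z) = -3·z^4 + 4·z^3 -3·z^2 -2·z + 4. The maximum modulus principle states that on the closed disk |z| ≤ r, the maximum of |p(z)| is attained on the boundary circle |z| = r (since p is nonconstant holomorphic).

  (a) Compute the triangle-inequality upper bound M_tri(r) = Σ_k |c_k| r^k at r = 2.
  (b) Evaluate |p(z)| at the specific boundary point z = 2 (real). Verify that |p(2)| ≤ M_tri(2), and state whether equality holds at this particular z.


Coefficients: c_0 = 4, c_1 = -2, c_2 = -3, c_3 = 4, c_4 = -3. Radius r = 2.
Part (a). Triangle bound: M_tri(r) = Σ_k |c_k| r^k
  = |4|·2^0 + |-2|·2^1 + |-3|·2^2 + |4|·2^3 + |-3|·2^4
  = 4 + 4 + 12 + 32 + 48 = 100.
This bounds M(r) := max_{|z|=r} |p(z)| from above; equality holds iff all terms c_k z^k can be made to align in phase at a single z on |z|=r.
Part (b). At z = 2 (real, on the circle |z| = r):
  p(2) = (4)·2^0 + (-2)·2^1 + (-3)·2^2 + (4)·2^3 + (-3)·2^4 = -28.
  |p(2)| = 28.
Check: |p(2)| = 28 ≤ 100 = M_tri(2). ✓ Equality does not hold at z = 2 (the coefficients have mixed signs, so the terms do not all align in phase there).

M_tri(2) = 100; |p(2)| = 28; equality at z=2: no.


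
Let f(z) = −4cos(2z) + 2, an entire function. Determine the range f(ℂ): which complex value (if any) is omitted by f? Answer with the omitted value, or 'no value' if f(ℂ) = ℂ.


Little Picard bounds the complement of f(ℂ) to at most one point.
cos is entire and surjective onto ℂ: for every w ∈ ℂ, cos(ζ) = w has a solution ζ ∈ ℂ (e.g., via the complex inverse arccos). With ζ = 2z this gives z = ζ/(2). Then -4·cos(2z) takes every value in -4·ℂ = ℂ, and adding 2 is a bijection of ℂ. So f is surjective and omits no value. (Note: only on the real line is cos bounded by [−1, 1].)

Omitted value: no value.


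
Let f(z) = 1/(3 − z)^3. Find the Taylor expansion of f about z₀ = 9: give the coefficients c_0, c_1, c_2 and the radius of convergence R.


Let w = z − z₀, so z = z₀ + w.
Then 3 − z = 3 − (z₀ + w) = (3 − z₀) − w = -6 − w.
f(z) = 1/(-6 − w)^3 = (1/(-6)^3) · (1 − w/(-6))^{−3}.
By the binomial series (1−u)^{−3} = Σ_{n≥0} C(n+2, 2) u^n for |u|<1, with u = w/(-6):
  c_n = C(n+2, 2) / (-6)^(n+3).
  c_0 = 1/(-6)^3 = -1/216.
  c_1 = 3/(-6)^4 = 1/432.
  c_2 = 6/(-6)^5 = -1/1296.
The series is valid for |w/d| < 1, i.e. |z − z₀| < |d|.
Radius of convergence: R = |3 − z₀| = |-6| = 6 (distance from z₀ to the singularity z = 3).

c_0 = -1/216, c_1 = 1/432, c_2 = -1/1296; R = 6.


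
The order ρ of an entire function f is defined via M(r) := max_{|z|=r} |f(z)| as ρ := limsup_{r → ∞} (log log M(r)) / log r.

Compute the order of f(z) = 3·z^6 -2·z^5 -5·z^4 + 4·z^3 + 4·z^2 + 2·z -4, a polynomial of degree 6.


|f(z)| ≤ Σ|c_k|·r^k = O(r^6) as r → ∞. Polynomial growth is O(e^{r^ε}) for every ε > 0 (since r^6/e^{r^ε} → 0), so ρ ≤ ε for all ε > 0, i.e. ρ = 0. Every nonconstant polynomial has order 0.
Therefore ρ = 0.

Order ρ = 0.


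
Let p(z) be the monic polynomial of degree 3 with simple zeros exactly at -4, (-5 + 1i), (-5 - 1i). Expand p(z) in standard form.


The polynomial is p(z) = ∏_{α ∈ S} (z − α), where S = {-4, (-5 + 1i), (-5 - 1i)}.
Expanding the product yields: p(z) = z^3 + 14·z^2 + 66·z + 104.
Note conjugate pairs combine to real quadratics: (z − (-5+1i))(z − (-5−1i)) = z² + 10z + 26.
The resulting polynomial has degree 3 and real coefficients as required.

p(z) = z^3 + 14·z^2 + 66·z + 104.


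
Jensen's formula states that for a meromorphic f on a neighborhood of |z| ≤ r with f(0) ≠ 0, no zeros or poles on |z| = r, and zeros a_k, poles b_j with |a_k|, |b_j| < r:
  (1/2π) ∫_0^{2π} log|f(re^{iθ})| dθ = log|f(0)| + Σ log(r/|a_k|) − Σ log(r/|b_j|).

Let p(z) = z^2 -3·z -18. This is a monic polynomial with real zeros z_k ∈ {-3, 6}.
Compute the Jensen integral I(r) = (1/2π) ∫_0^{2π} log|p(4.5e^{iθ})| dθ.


Zeros: -3, 6; r = 4.5.
Inside |z| < r: -3. Outside (|z| ≥ r): 6.
p(0) = -18, so log|p(0)| = log(18) = 2.8904.
Apply Jensen: I(r) = log|p(0)| + Σ_k log(r/|z_k|), summed over zeros inside |z| < r.
  log(r/|z_k|) for z_k = -3: log(4.5/3) = 0.4055
  Outside zeros (6) contribute nothing to the Jensen sum.
Sum over inside zeros: 0.4055.
I(r) = log|p(0)| + (inside sum) = 2.8904 + 0.4055 = 3.2958.
Note: since some zeros are outside |z| ≤ r, the simplified n·log(r) form does NOT apply — only the inside zeros contribute.

I(r) ≈ 3.2958.


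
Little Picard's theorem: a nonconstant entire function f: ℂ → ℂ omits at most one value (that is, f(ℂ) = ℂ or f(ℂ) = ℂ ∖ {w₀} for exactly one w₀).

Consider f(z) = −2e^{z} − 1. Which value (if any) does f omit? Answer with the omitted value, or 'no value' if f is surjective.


Little Picard bounds the complement of f(ℂ) to at most one point.
e^{z} is never zero on ℂ, so -2·e^{z} takes every value in ℂ ∖ {0}. Adding -1 shifts the range to ℂ ∖ {-1}. Thus f omits exactly the value -1.

Omitted value: -1.


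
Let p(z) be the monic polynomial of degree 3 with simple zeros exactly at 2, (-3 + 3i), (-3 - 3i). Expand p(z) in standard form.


The polynomial is p(z) = ∏_{α ∈ S} (z − α), where S = {2, (-3 + 3i), (-3 - 3i)}.
Expanding the product yields: p(z) = z^3 + 4·z^2 + 6·z -36.
Note conjugate pairs combine to real quadratics: (z − (-3+3i))(z − (-3−3i)) = z² + 6z + 18.
The resulting polynomial has degree 3 and real coefficients as required.

p(z) = z^3 + 4·z^2 + 6·z -36.


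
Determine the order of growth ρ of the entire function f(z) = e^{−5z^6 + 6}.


|e^{−5z^6 + 6}| = e^{Re(-5·z^6) + 6} ≤ e^{5|z|^6 + 6} = e^{5r^6 + 6} on |z| = r, so ρ ≤ 6. Choosing z on |z|=r so that -5·z^6 is real positive (always possible by picking arg z appropriately) gives |f(z)| = e^{5r^6 + 6}, matching the bound. The additive constant 6 does not affect log log M(r) ~ 6·log r. Hence ρ = 6.
Therefore ρ = 6.

Order ρ = 6.


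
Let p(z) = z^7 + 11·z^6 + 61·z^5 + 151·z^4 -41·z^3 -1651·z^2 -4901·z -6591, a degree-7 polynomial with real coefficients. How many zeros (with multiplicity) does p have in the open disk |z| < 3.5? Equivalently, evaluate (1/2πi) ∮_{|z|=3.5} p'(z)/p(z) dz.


The zeros of p are: 3, (-3 + 2i), (-3 - 2i), (-2 + 3i), (-2 - 3i), (-2 + 3i), (-2 - 3i).
Their magnitudes are: 3, 3.606, 3.606, 3.606, 3.606, 3.606, 3.606.
Zeros with |z| < R = 3.5: 3.
Count = 1.
By the argument principle, (1/2πi) ∮_{|z|=R} p'(z)/p(z) dz equals exactly this count.

Number of zeros inside |z| < 3.5: 1.


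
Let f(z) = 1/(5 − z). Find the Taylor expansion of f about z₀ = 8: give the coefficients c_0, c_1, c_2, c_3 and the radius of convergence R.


Let w = z − z₀, so z = z₀ + w.
Then 5 − z = 5 − (z₀ + w) = (5 − z₀) − w = -3 − w.
f(z) = 1/(-3 − w) = (1/(-3)) · 1/(1 − w/(-3)) = Σ_{n≥0} w^n / (-3)^(n+1).
So c_n = 1/(-3)^(n+1):
  c_0 = 1/(-3)^1 = -1/3.
  c_1 = 1/(-3)^2 = 1/9.
  c_2 = 1/(-3)^3 = -1/27.
  c_3 = 1/(-3)^4 = 1/81.
The series is valid for |w/d| < 1, i.e. |z − z₀| < |d|.
Radius of convergence: R = |5 − z₀| = |-3| = 3 (distance from z₀ to the singularity z = 5).

c_0 = -1/3, c_1 = 1/9, c_2 = -1/27, c_3 = 1/81; R = 3.


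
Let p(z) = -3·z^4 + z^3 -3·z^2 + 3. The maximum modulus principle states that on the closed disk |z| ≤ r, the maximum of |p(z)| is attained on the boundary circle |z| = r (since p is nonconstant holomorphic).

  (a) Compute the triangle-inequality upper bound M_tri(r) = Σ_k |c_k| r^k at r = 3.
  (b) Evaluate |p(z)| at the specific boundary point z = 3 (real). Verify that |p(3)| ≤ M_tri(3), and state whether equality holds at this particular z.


Coefficients: c_0 = 3, c_1 = 0, c_2 = -3, c_3 = 1, c_4 = -3. Radius r = 3.
Part (a). Triangle bound: M_tri(r) = Σ_k |c_k| r^k
  = |3|·3^0 + |0|·3^1 + |-3|·3^2 + |1|·3^3 + |-3|·3^4
  = 3 + 0 + 27 + 27 + 243 = 300.
This bounds M(r) := max_{|z|=r} |p(z)| from above; equality holds iff all terms c_k z^k can be made to align in phase at a single z on |z|=r.
Part (b). At z = 3 (real, on the circle |z| = r):
  p(3) = (3)·3^0 + (0)·3^1 + (-3)·3^2 + (1)·3^3 + (-3)·3^4 = -240.
  |p(3)| = 240.
Check: |p(3)| = 240 ≤ 300 = M_tri(3). ✓ Equality does not hold at z = 3 (the coefficients have mixed signs, so the terms do not all align in phase there).

M_tri(3) = 300; |p(3)| = 240; equality at z=3: no.


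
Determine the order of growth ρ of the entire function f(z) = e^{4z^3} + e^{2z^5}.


Each summand is entire of order 3 and 5 respectively (as in the single-exponential case). The order of a sum is at most the max of the orders, so ρ ≤ 5. For the lower bound: on |z|=r choose arg z so that 2z^5 is real positive; then |e^{2z^5}| = e^{2r^5} while |e^{4z^3}| ≤ e^{4r^3} = o(e^{2r^5}). So |f| ≥ e^{2r^5}(1 − o(1)) and ρ ≥ 5. Hence ρ = max(3, 5) = 5.
Therefore ρ = 5.

Order ρ = 5.


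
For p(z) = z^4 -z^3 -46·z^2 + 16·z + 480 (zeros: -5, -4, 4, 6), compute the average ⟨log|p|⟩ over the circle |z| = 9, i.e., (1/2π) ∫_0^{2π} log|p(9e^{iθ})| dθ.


Zeros: -5, -4, 4, 6; r = 9.
Inside |z| < r: -5, -4, 4, 6. Outside (|z| ≥ r): ∅.
p(0) = 480, so log|p(0)| = log(480) = 6.1738.
Apply Jensen: I(r) = log|p(0)| + Σ_k log(r/|z_k|), summed over zeros inside |z| < r.
  log(r/|z_k|) for z_k = -5: log(9/5) = 0.5878
  log(r/|z_k|) for z_k = -4: log(9/4) = 0.8109
  log(r/|z_k|) for z_k = 4: log(9/4) = 0.8109
  log(r/|z_k|) for z_k = 6: log(9/6) = 0.4055
Sum over inside zeros: 2.6151.
I(r) = log|p(0)| + (inside sum) = 6.1738 + 2.6151 = 8.7889.
Closed form (all zeros inside, monic): I(r) = n·log(r) = 4·log(9) = 8.7889. ✓

I(r) ≈ 8.7889.


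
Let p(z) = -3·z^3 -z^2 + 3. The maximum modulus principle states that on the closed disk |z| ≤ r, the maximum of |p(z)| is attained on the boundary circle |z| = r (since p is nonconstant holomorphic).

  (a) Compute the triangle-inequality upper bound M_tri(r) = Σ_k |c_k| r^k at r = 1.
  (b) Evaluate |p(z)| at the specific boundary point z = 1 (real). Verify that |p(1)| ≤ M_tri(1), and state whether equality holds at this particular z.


Coefficients: c_0 = 3, c_1 = 0, c_2 = -1, c_3 = -3. Radius r = 1.
Part (a). Triangle bound: M_tri(r) = Σ_k |c_k| r^k
  = |3|·1^0 + |0|·1^1 + |-1|·1^2 + |-3|·1^3
  = 3 + 0 + 1 + 3 = 7.
This bounds M(r) := max_{|z|=r} |p(z)| from above; equality holds iff all terms c_k z^k can be made to align in phase at a single z on |z|=r.
Part (b). At z = 1 (real, on the circle |z| = r):
  p(1) = (3)·1^0 + (0)·1^1 + (-1)·1^2 + (-3)·1^3 = -1.
  |p(1)| = 1.
Check: |p(1)| = 1 ≤ 7 = M_tri(1). ✓ Equality does not hold at z = 1 (the coefficients have mixed signs, so the terms do not all align in phase there).

M_tri(1) = 7; |p(1)| = 1; equality at z=1: no.


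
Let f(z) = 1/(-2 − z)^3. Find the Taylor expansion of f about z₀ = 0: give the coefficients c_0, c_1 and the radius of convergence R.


Let w = z − z₀, so z = z₀ + w.
Then -2 − z = -2 − (z₀ + w) = (-2 − z₀) − w = -2 − w.
f(z) = 1/(-2 − w)^3 = (1/(-2)^3) · (1 − w/(-2))^{−3}.
By the binomial series (1−u)^{−3} = Σ_{n≥0} C(n+2, 2) u^n for |u|<1, with u = w/(-2):
  c_n = C(n+2, 2) / (-2)^(n+3).
  c_0 = 1/(-2)^3 = -1/8.
  c_1 = 3/(-2)^4 = 3/16.
The series is valid for |w/d| < 1, i.e. |z − z₀| < |d|.
Radius of convergence: R = |-2 − z₀| = |-2| = 2 (distance from z₀ to the singularity z = -2).

c_0 = -1/8, c_1 = 3/16; R = 2.


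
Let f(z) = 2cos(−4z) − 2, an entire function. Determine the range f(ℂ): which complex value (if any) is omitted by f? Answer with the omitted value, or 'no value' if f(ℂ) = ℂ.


Little Picard bounds the complement of f(ℂ) to at most one point.
cos is entire and surjective onto ℂ: for every w ∈ ℂ, cos(ζ) = w has a solution ζ ∈ ℂ (e.g., via the complex inverse arccos). With ζ = −4z this gives z = ζ/(-4). Then 2·cos(−4z) takes every value in 2·ℂ = ℂ, and adding -2 is a bijection of ℂ. So f is surjective and omits no value. (Note: only on the real line is cos bounded by [−1, 1].)

Omitted value: no value.


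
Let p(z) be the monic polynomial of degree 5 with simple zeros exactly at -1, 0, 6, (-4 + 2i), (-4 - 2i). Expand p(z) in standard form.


The polynomial is p(z) = ∏_{α ∈ S} (z − α), where S = {-1, 0, 6, (-4 + 2i), (-4 - 2i)}.
Expanding the product yields: p(z) = z^5 + 3·z^4 -26·z^3 -148·z^2 -120·z.
Note conjugate pairs combine to real quadratics: (z − (-4+2i))(z − (-4−2i)) = z² + 8z + 20.
The resulting polynomial has degree 5 and real coefficients as required.

p(z) = z^5 + 3·z^4 -26·z^3 -148·z^2 -120·z.


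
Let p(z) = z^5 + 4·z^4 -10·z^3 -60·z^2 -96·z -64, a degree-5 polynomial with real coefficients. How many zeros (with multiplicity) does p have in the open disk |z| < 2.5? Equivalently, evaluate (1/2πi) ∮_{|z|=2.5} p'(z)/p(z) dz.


The zeros of p are: 4, -2, (-1 + 1i), (-1 - 1i), -4.
Their magnitudes are: 4, 2, 1.414, 1.414, 4.
Zeros with |z| < R = 2.5: -2, (-1 + 1i), (-1 - 1i).
Count = 3.
By the argument principle, (1/2πi) ∮_{|z|=R} p'(z)/p(z) dz equals exactly this count.

Number of zeros inside |z| < 2.5: 3.


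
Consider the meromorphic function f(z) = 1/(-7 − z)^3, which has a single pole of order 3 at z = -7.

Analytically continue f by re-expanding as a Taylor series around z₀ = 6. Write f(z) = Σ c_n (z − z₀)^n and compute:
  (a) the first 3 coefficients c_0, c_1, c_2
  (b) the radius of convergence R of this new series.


Let w = z − z₀, so z = z₀ + w.
Then -7 − z = -7 − (z₀ + w) = (-7 − z₀) − w = -13 − w.
f(z) = 1/(-13 − w)^3 = (1/(-13)^3) · (1 − w/(-13))^{−3}.
By the binomial series (1−u)^{−3} = Σ_{n≥0} C(n+2, 2) u^n for |u|<1, with u = w/(-13):
  c_n = C(n+2, 2) / (-13)^(n+3).
  c_0 = 1/(-13)^3 = -1/2197.
  c_1 = 3/(-13)^4 = 3/28561.
  c_2 = 6/(-13)^5 = -6/371293.
The series is valid for |w/d| < 1, i.e. |z − z₀| < |d|.
Radius of convergence: R = |-7 − z₀| = |-13| = 13 (distance from z₀ to the singularity z = -7).

c_0 = -1/2197, c_1 = 3/28561, c_2 = -6/371293; R = 13.


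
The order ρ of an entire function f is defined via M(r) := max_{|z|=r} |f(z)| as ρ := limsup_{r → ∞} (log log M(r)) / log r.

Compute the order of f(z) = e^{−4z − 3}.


|e^{−4z − 3}| = e^{Re(-4·z) + -3} ≤ e^{4|z|^1 + -3} = e^{4r^1 + -3} on |z| = r, so ρ ≤ 1. Choosing z on |z|=r so that -4·z is real positive (always possible by picking arg z appropriately) gives |f(z)| = e^{4r^1 + -3}, matching the bound. The additive constant -3 does not affect log log M(r) ~ 1·log r. Hence ρ = 1.
Therefore ρ = 1.

Order ρ = 1.


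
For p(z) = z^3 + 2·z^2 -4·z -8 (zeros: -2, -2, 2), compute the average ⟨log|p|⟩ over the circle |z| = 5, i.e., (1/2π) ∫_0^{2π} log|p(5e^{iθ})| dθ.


Zeros: -2, -2, 2; r = 5.
Inside |z| < r: -2, -2, 2. Outside (|z| ≥ r): ∅.
p(0) = -8, so log|p(0)| = log(8) = 2.0794.
Apply Jensen: I(r) = log|p(0)| + Σ_k log(r/|z_k|), summed over zeros inside |z| < r.
  log(r/|z_k|) for z_k = -2: log(5/2) = 0.9163
  log(r/|z_k|) for z_k = -2: log(5/2) = 0.9163
  log(r/|z_k|) for z_k = 2: log(5/2) = 0.9163
Sum over inside zeros: 2.7489.
I(r) = log|p(0)| + (inside sum) = 2.0794 + 2.7489 = 4.8283.
Closed form (all zeros inside, monic): I(r) = n·log(r) = 3·log(5) = 4.8283. ✓

I(r) ≈ 4.8283.


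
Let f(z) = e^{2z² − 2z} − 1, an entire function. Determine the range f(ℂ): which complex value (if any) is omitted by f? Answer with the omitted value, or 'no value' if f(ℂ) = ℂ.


Little Picard bounds the complement of f(ℂ) to at most one point.
The exponent g(z) = 2z² − 2z is a nonconstant polynomial, hence surjective onto ℂ. So e^{g(z)} takes every value in {e^w : w ∈ ℂ} = ℂ ∖ {0}. Adding -1 shifts the range to ℂ ∖ {-1}. f omits exactly -1.

Omitted value: -1.


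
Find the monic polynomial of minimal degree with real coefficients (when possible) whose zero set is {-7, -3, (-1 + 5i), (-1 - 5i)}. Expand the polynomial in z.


The polynomial is p(z) = ∏_{α ∈ S} (z − α), where S = {-7, -3, (-1 + 5i), (-1 - 5i)}.
Expanding the product yields: p(z) = z^4 + 12·z^3 + 67·z^2 + 302·z + 546.
Note conjugate pairs combine to real quadratics: (z − (-1+5i))(z − (-1−5i)) = z² + 2z + 26.
The resulting polynomial has degree 4 and real coefficients as required.

p(z) = z^4 + 12·z^3 + 67·z^2 + 302·z + 546.


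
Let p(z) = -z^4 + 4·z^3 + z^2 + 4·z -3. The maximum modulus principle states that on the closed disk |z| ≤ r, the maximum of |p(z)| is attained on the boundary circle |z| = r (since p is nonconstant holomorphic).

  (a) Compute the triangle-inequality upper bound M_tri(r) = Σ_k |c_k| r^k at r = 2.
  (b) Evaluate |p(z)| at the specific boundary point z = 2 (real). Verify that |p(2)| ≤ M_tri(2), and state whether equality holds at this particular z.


Coefficients: c_0 = -3, c_1 = 4, c_2 = 1, c_3 = 4, c_4 = -1. Radius r = 2.
Part (a). Triangle bound: M_tri(r) = Σ_k |c_k| r^k
  = |-3|·2^0 + |4|·2^1 + |1|·2^2 + |4|·2^3 + |-1|·2^4
  = 3 + 8 + 4 + 32 + 16 = 63.
This bounds M(r) := max_{|z|=r} |p(z)| from above; equality holds iff all terms c_k z^k can be made to align in phase at a single z on |z|=r.
Part (b). At z = 2 (real, on the circle |z| = r):
  p(2) = (-3)·2^0 + (4)·2^1 + (1)·2^2 + (4)·2^3 + (-1)·2^4 = 25.
  |p(2)| = 25.
Check: |p(2)| = 25 ≤ 63 = M_tri(2). ✓ Equality does not hold at z = 2 (the coefficients have mixed signs, so the terms do not all align in phase there).

M_tri(2) = 63; |p(2)| = 25; equality at z=2: no.


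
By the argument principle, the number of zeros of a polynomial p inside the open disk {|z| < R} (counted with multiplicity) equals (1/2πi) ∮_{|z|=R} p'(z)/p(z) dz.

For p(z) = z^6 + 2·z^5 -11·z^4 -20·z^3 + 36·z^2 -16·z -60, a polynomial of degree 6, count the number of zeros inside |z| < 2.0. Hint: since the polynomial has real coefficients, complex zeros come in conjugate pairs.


The zeros of p are: -1, (1 + 1i), (1 - 1i), 3, (-3 + 1i), (-3 - 1i).
Their magnitudes are: 1, 1.414, 1.414, 3, 3.162, 3.162.
Zeros with |z| < R = 2.0: -1, (1 + 1i), (1 - 1i).
Count = 3.
By the argument principle, (1/2πi) ∮_{|z|=R} p'(z)/p(z) dz equals exactly this count.

Number of zeros inside |z| < 2.0: 3.


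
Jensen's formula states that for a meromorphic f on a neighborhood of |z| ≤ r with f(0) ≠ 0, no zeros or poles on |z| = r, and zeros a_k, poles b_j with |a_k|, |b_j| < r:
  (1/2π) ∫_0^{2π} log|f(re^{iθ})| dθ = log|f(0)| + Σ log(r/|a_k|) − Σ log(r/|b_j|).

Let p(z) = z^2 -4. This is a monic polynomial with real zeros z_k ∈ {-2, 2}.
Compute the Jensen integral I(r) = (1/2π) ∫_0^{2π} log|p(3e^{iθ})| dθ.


Zeros: -2, 2; r = 3.
Inside |z| < r: -2, 2. Outside (|z| ≥ r): ∅.
p(0) = -4, so log|p(0)| = log(4) = 1.3863.
Apply Jensen: I(r) = log|p(0)| + Σ_k log(r/|z_k|), summed over zeros inside |z| < r.
  log(r/|z_k|) for z_k = -2: log(3/2) = 0.4055
  log(r/|z_k|) for z_k = 2: log(3/2) = 0.4055
Sum over inside zeros: 0.8109.
I(r) = log|p(0)| + (inside sum) = 1.3863 + 0.8109 = 2.1972.
Closed form (all zeros inside, monic): I(r) = n·log(r) = 2·log(3) = 2.1972. ✓

I(r) ≈ 2.1972.


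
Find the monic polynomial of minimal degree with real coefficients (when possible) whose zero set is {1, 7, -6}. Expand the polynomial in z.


The polynomial is p(z) = ∏_{α ∈ S} (z − α), where S = {1, 7, -6}.
Expanding the product yields: p(z) = z^3 -2·z^2 -41·z + 42.
The resulting polynomial has degree 3 and real coefficients as required.

p(z) = z^3 -2·z^2 -41·z + 42.


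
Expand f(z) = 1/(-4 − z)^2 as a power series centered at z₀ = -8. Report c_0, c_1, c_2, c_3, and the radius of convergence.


Let w = z − z₀, so z = z₀ + w.
Then -4 − z = -4 − (z₀ + w) = (-4 − z₀) − w = 4 − w.
f(z) = 1/(4 − w)^2 = (1/(4)^2) · (1 − w/(4))^{−2}.
By the binomial series (1−u)^{−2} = Σ_{n≥0} C(n+1, 1) u^n for |u|<1, with u = w/(4):
  c_n = C(n+1, 1) / (4)^(n+2).
  c_0 = 1/(4)^2 = 1/16.
  c_1 = 2/(4)^3 = 1/32.
  c_2 = 3/(4)^4 = 3/256.
  c_3 = 4/(4)^5 = 1/256.
The series is valid for |w/d| < 1, i.e. |z − z₀| < |d|.
Radius of convergence: R = |-4 − z₀| = |4| = 4 (distance from z₀ to the singularity z = -4).

c_0 = 1/16, c_1 = 1/32, c_2 = 3/256, c_3 = 1/256; R = 4.


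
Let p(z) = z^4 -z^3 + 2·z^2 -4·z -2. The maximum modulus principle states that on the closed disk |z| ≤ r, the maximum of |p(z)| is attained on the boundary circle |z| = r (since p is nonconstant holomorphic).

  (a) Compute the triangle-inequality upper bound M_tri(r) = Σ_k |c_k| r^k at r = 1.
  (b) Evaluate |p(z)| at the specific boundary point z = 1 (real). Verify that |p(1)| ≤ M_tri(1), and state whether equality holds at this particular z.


Coefficients: c_0 = -2, c_1 = -4, c_2 = 2, c_3 = -1, c_4 = 1. Radius r = 1.
Part (a). Triangle bound: M_tri(r) = Σ_k |c_k| r^k
  = |-2|·1^0 + |-4|·1^1 + |2|·1^2 + |-1|·1^3 + |1|·1^4
  = 2 + 4 + 2 + 1 + 1 = 10.
This bounds M(r) := max_{|z|=r} |p(z)| from above; equality holds iff all terms c_k z^k can be made to align in phase at a single z on |z|=r.
Part (b). At z = 1 (real, on the circle |z| = r):
  p(1) = (-2)·1^0 + (-4)·1^1 + (2)·1^2 + (-1)·1^3 + (1)·1^4 = -4.
  |p(1)| = 4.
Check: |p(1)| = 4 ≤ 10 = M_tri(1). ✓ Equality does not hold at z = 1 (the coefficients have mixed signs, so the terms do not all align in phase there).

M_tri(1) = 10; |p(1)| = 4; equality at z=1: no.


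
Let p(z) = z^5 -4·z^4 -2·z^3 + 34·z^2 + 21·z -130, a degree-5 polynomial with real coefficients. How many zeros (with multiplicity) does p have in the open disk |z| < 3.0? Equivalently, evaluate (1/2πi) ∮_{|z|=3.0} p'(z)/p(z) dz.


The zeros of p are: (-2 + 1i), (-2 - 1i), 2, (3 + 2i), (3 - 2i).
Their magnitudes are: 2.236, 2.236, 2, 3.606, 3.606.
Zeros with |z| < R = 3.0: (-2 + 1i), (-2 - 1i), 2.
Count = 3.
By the argument principle, (1/2πi) ∮_{|z|=R} p'(z)/p(z) dz equals exactly this count.

Number of zeros inside |z| < 3.0: 3.


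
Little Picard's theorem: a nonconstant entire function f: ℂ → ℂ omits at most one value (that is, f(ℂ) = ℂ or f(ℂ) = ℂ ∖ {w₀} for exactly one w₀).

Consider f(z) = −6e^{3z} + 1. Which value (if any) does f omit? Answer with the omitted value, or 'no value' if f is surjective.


Little Picard bounds the complement of f(ℂ) to at most one point.
e^{3z} is never zero on ℂ, so -6·e^{3z} takes every value in ℂ ∖ {0}. Adding 1 shifts the range to ℂ ∖ {1}. Thus f omits exactly the value 1.

Omitted value: 1.


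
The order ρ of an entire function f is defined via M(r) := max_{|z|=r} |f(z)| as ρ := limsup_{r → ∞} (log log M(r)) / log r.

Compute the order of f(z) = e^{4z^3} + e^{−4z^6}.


Each summand is entire of order 3 and 6 respectively (as in the single-exponential case). The order of a sum is at most the max of the orders, so ρ ≤ 6. For the lower bound: on |z|=r choose arg z so that -4z^6 is real positive; then |e^{-4z^6}| = e^{4r^6} while |e^{4z^3}| ≤ e^{4r^3} = o(e^{4r^6}). So |f| ≥ e^{4r^6}(1 − o(1)) and ρ ≥ 6. Hence ρ = max(3, 6) = 6.
Therefore ρ = 6.

Order ρ = 6.


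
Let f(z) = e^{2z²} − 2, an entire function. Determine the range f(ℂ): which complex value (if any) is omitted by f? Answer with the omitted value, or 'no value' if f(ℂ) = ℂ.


Little Picard bounds the complement of f(ℂ) to at most one point.
The exponent g(z) = 2z² is a nonconstant polynomial, hence surjective onto ℂ. So e^{g(z)} takes every value in {e^w : w ∈ ℂ} = ℂ ∖ {0}. Adding -2 shifts the range to ℂ ∖ {-2}. f omits exactly -2.

Omitted value: -2.


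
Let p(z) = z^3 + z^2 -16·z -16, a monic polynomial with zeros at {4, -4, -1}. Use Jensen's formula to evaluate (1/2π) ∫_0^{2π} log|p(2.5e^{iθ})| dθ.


Zeros: -4, -1, 4; r = 2.5.
Inside |z| < r: -1. Outside (|z| ≥ r): -4, 4.
p(0) = -16, so log|p(0)| = log(16) = 2.7726.
Apply Jensen: I(r) = log|p(0)| + Σ_k log(r/|z_k|), summed over zeros inside |z| < r.
  log(r/|z_k|) for z_k = -1: log(2.5/1) = 0.9163
  Outside zeros (-4, 4) contribute nothing to the Jensen sum.
Sum over inside zeros: 0.9163.
I(r) = log|p(0)| + (inside sum) = 2.7726 + 0.9163 = 3.6889.
Note: since some zeros are outside |z| ≤ r, the simplified n·log(r) form does NOT apply — only the inside zeros contribute.

I(r) ≈ 3.6889.


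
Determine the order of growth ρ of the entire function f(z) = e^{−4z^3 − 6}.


|e^{−4z^3 − 6}| = e^{Re(-4·z^3) + -6} ≤ e^{4|z|^3 + -6} = e^{4r^3 + -6} on |z| = r, so ρ ≤ 3. Choosing z on |z|=r so that -4·z^3 is real positive (always possible by picking arg z appropriately) gives |f(z)| = e^{4r^3 + -6}, matching the bound. The additive constant -6 does not affect log log M(r) ~ 3·log r. Hence ρ = 3.
Therefore ρ = 3.

Order ρ = 3.


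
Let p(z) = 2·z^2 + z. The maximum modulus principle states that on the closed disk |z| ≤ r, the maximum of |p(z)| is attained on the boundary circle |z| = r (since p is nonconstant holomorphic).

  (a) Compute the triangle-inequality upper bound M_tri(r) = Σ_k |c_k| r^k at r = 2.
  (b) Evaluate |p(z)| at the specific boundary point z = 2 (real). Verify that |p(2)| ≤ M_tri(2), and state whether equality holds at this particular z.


Coefficients: c_0 = 0, c_1 = 1, c_2 = 2. Radius r = 2.
Part (a). Triangle bound: M_tri(r) = Σ_k |c_k| r^k
  = |0|·2^0 + |1|·2^1 + |2|·2^2
  = 0 + 2 + 8 = 10.
This bounds M(r) := max_{|z|=r} |p(z)| from above; equality holds iff all terms c_k z^k can be made to align in phase at a single z on |z|=r.
Part (b). At z = 2 (real, on the circle |z| = r):
  p(2) = (0)·2^0 + (1)·2^1 + (2)·2^2 = 10.
  |p(2)| = 10.
Since all nonzero coefficients share the same sign, |p(2)| = 10 = M_tri(2); the triangle bound is attained at z = 2, so in fact M(r) = 10.

M_tri(2) = 10; |p(2)| = 10; equality at z=2: yes.


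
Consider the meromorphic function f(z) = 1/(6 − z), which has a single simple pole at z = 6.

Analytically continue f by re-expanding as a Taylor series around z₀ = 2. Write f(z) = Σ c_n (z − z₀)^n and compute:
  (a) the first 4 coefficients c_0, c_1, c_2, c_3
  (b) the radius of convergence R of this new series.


Let w = z − z₀, so z = z₀ + w.
Then 6 − z = 6 − (z₀ + w) = (6 − z₀) − w = 4 − w.
f(z) = 1/(4 − w) = (1/(4)) · 1/(1 − w/(4)) = Σ_{n≥0} w^n / (4)^(n+1).
So c_n = 1/(4)^(n+1):
  c_0 = 1/(4)^1 = 1/4.
  c_1 = 1/(4)^2 = 1/16.
  c_2 = 1/(4)^3 = 1/64.
  c_3 = 1/(4)^4 = 1/256.
The series is valid for |w/d| < 1, i.e. |z − z₀| < |d|.
Radius of convergence: R = |6 − z₀| = |4| = 4 (distance from z₀ to the singularity z = 6).

c_0 = 1/4, c_1 = 1/16, c_2 = 1/64, c_3 = 1/256; R = 4.
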